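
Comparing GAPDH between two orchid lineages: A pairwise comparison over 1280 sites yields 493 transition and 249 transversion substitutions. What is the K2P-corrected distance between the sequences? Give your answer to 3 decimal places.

P = 493/1280 ≈ 0.385156 and Q = 249/1280 ≈ 0.194531.
Under the Kimura two-parameter model, d = −½ ln(1 − 2P − Q) − ¼ ln(1 − 2Q).
1 − 2P − Q = 0.035157, giving −½ ln(0.035157) = 1.673966.
1 − 2Q = 0.610938, giving −¼ ln(0.610938) = 0.123190.
d = 1.673966 + 0.123190 = 1.797156.

1.797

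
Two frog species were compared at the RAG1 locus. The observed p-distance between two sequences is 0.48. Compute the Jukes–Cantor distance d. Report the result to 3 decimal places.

d = −(3/4) ln(1 − 4p/3) = −0.75 ln(1 − 0.64) = −0.75 ln(0.36)
  = −0.75 × (-1.021651) = 0.766238 substitutions/site.

0.766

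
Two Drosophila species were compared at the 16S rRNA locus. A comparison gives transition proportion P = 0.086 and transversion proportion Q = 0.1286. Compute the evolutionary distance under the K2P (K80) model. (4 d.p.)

0.2531

Under the Kimura two-parameter model, d = −½ ln(1 − 2P − Q) − ¼ ln(1 − 2Q).
1 − 2P − Q = 0.6994, giving −½ ln(0.6994) = 0.178766.
1 − 2Q = 0.7428, giving −¼ ln(0.7428) = 0.074332.
d = 0.178766 + 0.074332 = 0.253098.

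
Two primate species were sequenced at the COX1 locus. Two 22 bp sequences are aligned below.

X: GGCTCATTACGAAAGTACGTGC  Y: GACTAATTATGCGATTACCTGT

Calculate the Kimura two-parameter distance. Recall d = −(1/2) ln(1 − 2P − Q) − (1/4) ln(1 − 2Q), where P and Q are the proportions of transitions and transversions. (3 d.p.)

0.507

Of 22 sites, 4 differences are transitions and 4 are transversions, so P = 4/22 ≈ 0.181818 and Q = 4/22 ≈ 0.181818.
Under the Kimura two-parameter model, d = −½ ln(1 − 2P − Q) − ¼ ln(1 − 2Q).
1 − 2P − Q = 0.454546, giving −½ ln(0.454546) = 0.394228.
1 − 2Q = 0.636364, giving −¼ ln(0.636364) = 0.112996.
d = 0.394228 + 0.112996 = 0.507224.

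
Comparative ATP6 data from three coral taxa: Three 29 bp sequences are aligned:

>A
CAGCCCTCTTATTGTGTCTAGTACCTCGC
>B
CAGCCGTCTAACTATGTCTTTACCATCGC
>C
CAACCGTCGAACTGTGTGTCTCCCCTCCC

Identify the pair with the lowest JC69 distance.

B and C

A–B: 9/29 differ, p = 0.310, d = 0.401.
A–C: 11/29 differ, p = 0.379, d = 0.529.
B–C: 8/29 differ, p = 0.276, d = 0.344.
The smallest distance is between B and C.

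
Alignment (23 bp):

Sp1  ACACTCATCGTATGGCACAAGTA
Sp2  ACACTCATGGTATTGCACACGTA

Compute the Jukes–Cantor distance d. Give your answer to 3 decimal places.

The sequences differ at 3 of 23 sites (9, 14, 20), so p = 3/23 ≈ 0.130435.
d = −(3/4) ln(1 − 4p/3) = −0.75 ln(1 − 0.173913) = −0.75 ln(0.826087)
  = −0.75 × (-0.191055) = 0.143291 substitutions/site.

0.143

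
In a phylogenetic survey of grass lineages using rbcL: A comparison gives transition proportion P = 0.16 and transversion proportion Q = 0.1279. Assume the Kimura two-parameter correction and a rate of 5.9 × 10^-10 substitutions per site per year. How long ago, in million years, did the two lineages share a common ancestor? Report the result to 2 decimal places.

314.30

Under the Kimura two-parameter model, d = −½ ln(1 − 2P − Q) − ¼ ln(1 − 2Q).
1 − 2P − Q = 0.5521, giving −½ ln(0.5521) = 0.297013.
1 − 2Q = 0.7442, giving −¼ ln(0.7442) = 0.073861.
d = 0.297013 + 0.073861 = 0.370874.
Under a molecular clock d = 2μt, so t = d/(2μ) = 0.370874 / (2 × 5.9 × 10^-10) = 314.30 million years.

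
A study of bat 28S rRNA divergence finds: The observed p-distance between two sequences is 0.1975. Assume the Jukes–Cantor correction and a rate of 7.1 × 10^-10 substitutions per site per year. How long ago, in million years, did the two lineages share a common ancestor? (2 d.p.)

d = −(3/4) ln(1 − 4p/3) = −0.75 ln(1 − 0.263333) = −0.75 ln(0.736667)
  = −0.75 × (-0.305619) = 0.229214 substitutions/site.
Under a molecular clock d = 2μt, so t = d/(2μ) = 0.229214 / (2 × 7.1 × 10^-10) = 161.42 million years.

161.42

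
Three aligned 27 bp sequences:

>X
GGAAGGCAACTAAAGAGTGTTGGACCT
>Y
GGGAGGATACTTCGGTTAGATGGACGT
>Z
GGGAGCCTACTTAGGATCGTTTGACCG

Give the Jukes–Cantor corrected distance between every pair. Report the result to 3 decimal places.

X–Y: 11/27 sites differ → p ≈ 0.407407, d = −0.75 ln(1 − 0.543209) = 0.587647 ≈ 0.588.
X–Z: 9/27 sites differ → p ≈ 0.333333, d = −0.75 ln(1 − 0.444444) = 0.440839 ≈ 0.441.
Y–Z: 9/27 sites differ → p ≈ 0.333333, d = −0.75 ln(1 − 0.444444) = 0.440839 ≈ 0.441.

d(X,Y) = 0.588, d(X,Z) = 0.441, d(Y,Z) = 0.441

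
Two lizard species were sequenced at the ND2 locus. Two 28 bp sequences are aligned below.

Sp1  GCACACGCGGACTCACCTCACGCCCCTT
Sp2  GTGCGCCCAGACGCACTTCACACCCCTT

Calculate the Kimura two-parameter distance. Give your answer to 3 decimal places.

0.385

Of 28 sites, 6 differences are transitions and 2 are transversions, so P = 6/28 ≈ 0.214286 and Q = 2/28 ≈ 0.071429.
Under the Kimura two-parameter model, d = −½ ln(1 − 2P − Q) − ¼ ln(1 − 2Q).
1 − 2P − Q = 0.499999, giving −½ ln(0.499999) = 0.346575.
1 − 2Q = 0.857142, giving −¼ ln(0.857142) = 0.038538.
d = 0.346575 + 0.038538 = 0.385113.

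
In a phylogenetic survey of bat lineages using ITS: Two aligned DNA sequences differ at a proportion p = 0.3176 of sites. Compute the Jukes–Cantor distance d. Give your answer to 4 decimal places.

0.4130

d = −(3/4) ln(1 − 4p/3) = −0.75 ln(1 − 0.423467) = −0.75 ln(0.576533)
  = −0.75 × (-0.550723) = 0.413042 substitutions/site.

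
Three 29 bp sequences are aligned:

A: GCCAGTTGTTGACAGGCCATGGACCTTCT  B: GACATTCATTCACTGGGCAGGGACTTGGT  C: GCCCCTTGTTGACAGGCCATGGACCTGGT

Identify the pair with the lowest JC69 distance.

A and C

A–B: 11/29 differ, p = 0.379, d = 0.529.
A–C: 4/29 differ, p = 0.138, d = 0.152.
B–C: 10/29 differ, p = 0.345, d = 0.462.
The smallest distance is between A and C.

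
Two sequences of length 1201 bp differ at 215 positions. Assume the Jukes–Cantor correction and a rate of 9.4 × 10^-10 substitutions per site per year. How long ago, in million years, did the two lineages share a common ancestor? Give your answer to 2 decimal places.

108.80

p = 215/1201 ≈ 0.179017.
d = −(3/4) ln(1 − 4p/3) = −0.75 ln(1 − 0.238689) = −0.75 ln(0.761311)
  = −0.75 × (-0.272713) = 0.204535 substitutions/site.
Under a molecular clock d = 2μt, so t = d/(2μ) = 0.204535 / (2 × 9.4 × 10^-10) = 108.80 million years.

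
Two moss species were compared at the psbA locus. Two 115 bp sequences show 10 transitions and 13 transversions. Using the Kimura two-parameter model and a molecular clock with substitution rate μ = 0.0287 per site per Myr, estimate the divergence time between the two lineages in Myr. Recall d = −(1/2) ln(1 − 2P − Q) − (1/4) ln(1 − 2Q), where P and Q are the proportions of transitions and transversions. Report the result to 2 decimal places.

4.06

P = 10/115 ≈ 0.086957 and Q = 13/115 ≈ 0.113043.
Under the Kimura two-parameter model, d = −½ ln(1 − 2P − Q) − ¼ ln(1 − 2Q).
1 − 2P − Q = 0.713043, giving −½ ln(0.713043) = 0.169107.
1 − 2Q = 0.773914, giving −¼ ln(0.773914) = 0.064074.
d = 0.169107 + 0.064074 = 0.233181.
Under a molecular clock d = 2μt, so t = d/(2μ) = 0.233181 / (2 × 0.0287) = 4.06 Myr.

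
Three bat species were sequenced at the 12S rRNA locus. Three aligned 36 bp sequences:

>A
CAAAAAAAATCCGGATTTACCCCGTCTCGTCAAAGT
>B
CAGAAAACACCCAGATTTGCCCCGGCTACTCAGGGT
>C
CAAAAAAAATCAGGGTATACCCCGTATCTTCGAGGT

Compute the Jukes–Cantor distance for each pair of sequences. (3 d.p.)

A–B: 10/36 sites differ → p ≈ 0.277778, d = −0.75 ln(1 − 0.370371) = 0.346968 ≈ 0.347.
A–C: 7/36 sites differ → p ≈ 0.194444, d = −0.75 ln(1 − 0.259259) = 0.225078 ≈ 0.225.
B–C: 14/36 sites differ → p ≈ 0.388889, d = −0.75 ln(1 − 0.518519) = 0.548166 ≈ 0.548.

d(A,B) = 0.347, d(A,C) = 0.225, d(B,C) = 0.548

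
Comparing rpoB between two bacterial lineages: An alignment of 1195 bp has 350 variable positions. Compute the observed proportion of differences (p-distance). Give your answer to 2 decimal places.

0.29

p = 350/1195 = 0.292887… ≈ 0.29 (to 2 d.p.).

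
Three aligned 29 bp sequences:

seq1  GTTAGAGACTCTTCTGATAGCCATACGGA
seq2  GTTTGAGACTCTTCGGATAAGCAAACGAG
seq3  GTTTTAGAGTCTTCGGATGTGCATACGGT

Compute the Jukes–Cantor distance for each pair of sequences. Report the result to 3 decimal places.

seq1–seq2: 7/29 sites differ → p ≈ 0.241379, d = −0.75 ln(1 − 0.321839) = 0.291278 ≈ 0.291.
seq1–seq3: 8/29 sites differ → p ≈ 0.275862, d = −0.75 ln(1 − 0.367816) = 0.343931 ≈ 0.344.
seq2–seq3: 7/29 sites differ → p ≈ 0.241379, d = −0.75 ln(1 − 0.321839) = 0.291278 ≈ 0.291.

d(seq1,seq2) = 0.291, d(seq1,seq3) = 0.344, d(seq2,seq3) = 0.291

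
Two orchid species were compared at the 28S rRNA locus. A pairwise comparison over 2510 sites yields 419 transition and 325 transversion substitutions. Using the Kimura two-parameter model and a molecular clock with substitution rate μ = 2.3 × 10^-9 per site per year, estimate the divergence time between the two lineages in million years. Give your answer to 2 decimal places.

83.94

P = 419/2510 ≈ 0.166932 and Q = 325/2510 ≈ 0.129482.
Under the Kimura two-parameter model, d = −½ ln(1 − 2P − Q) − ¼ ln(1 − 2Q).
1 − 2P − Q = 0.536654, giving −½ ln(0.536654) = 0.311201.
1 − 2Q = 0.741036, giving −¼ ln(0.741036) = 0.074927.
d = 0.311201 + 0.074927 = 0.386128.
Under a molecular clock d = 2μt, so t = d/(2μ) = 0.386128 / (2 × 2.3 × 10^-9) = 83.94 million years.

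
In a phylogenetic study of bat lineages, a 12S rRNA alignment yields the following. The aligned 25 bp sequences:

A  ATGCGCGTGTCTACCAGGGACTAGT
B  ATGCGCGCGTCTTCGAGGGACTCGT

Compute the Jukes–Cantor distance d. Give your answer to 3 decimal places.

0.180

The sequences differ at 4 of 25 sites (8, 13, 15, 23), so p = 4/25 = 0.16.
d = −(3/4) ln(1 − 4p/3) = −0.75 ln(1 − 0.213333) = −0.75 ln(0.786667)
  = −0.75 × (-0.239950) = 0.179963 substitutions/site.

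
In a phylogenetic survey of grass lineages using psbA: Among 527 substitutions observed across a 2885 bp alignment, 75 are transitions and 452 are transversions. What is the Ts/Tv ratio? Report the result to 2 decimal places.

R = 75/452 = 0.165929… ≈ 0.17 (to 2 d.p.).

0.17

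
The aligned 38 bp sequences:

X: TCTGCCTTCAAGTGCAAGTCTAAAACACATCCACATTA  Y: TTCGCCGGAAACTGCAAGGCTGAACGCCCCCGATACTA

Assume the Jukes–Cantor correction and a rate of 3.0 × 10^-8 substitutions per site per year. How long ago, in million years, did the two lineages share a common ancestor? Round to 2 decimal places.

10.30

The sequences differ at 16 of 38 sites, so p = 16/38 ≈ 0.421053.
d = −(3/4) ln(1 − 4p/3) = −0.75 ln(1 − 0.561404) = −0.75 ln(0.438596)
  = −0.75 × (-0.824177) = 0.618133 substitutions/site.
Under a molecular clock d = 2μt, so t = d/(2μ) = 0.618133 / (2 × 3.0 × 10^-8) = 10.30 million years.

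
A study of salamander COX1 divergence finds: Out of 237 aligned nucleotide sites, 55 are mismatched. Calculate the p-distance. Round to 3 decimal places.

p = 55/237 = 0.232067… ≈ 0.232 (to 3 d.p.).

0.232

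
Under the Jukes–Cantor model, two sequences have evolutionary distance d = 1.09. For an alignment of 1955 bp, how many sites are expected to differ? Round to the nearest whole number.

Invert JC69: p = (3/4)(1 − e^(−4d/3)) = 0.75 × (1 − e^(-1.453333)) = 0.75 × (1 − 0.233790) = 0.574658.
Expected differing sites = pL ≈ 0.574658 × 1955 = 1123.45639 ≈ 1123.

1123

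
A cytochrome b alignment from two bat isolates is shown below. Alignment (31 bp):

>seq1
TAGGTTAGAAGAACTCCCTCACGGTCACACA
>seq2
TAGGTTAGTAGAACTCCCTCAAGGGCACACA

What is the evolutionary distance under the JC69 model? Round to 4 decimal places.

The sequences differ at 3 of 31 sites (9, 22, 25), so p = 3/31 ≈ 0.096774.
d = −(3/4) ln(1 − 4p/3) = −0.75 ln(1 − 0.129032) = −0.75 ln(0.870968)
  = −0.75 × (-0.138150) = 0.103613 substitutions/site.

0.1036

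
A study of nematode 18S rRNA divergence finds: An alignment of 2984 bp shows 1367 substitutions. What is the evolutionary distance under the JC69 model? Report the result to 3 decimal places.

0.708

p = 1367/2984 ≈ 0.45811.
d = −(3/4) ln(1 − 4p/3) = −0.75 ln(1 − 0.610813) = −0.75 ln(0.389187)
  = −0.75 × (-0.943695) = 0.707771 substitutions/site.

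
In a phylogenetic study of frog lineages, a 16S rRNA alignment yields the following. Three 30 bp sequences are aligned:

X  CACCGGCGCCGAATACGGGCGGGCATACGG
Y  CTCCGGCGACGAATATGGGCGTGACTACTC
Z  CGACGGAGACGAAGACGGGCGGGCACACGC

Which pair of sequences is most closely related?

X and Z

X–Y: 8/30 differ, p = 0.267, d = 0.330.
X–Z: 7/30 differ, p = 0.233, d = 0.280.
Y–Z: 10/30 differ, p = 0.333, d = 0.441.
The smallest distance is between X and Z.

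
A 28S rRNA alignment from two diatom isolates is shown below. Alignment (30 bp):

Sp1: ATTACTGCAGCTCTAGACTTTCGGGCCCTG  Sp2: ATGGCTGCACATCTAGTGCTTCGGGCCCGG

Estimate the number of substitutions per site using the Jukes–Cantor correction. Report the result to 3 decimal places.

0.330

The sequences differ at 8 of 30 sites (3, 4, 10, 11, 17, 18, 19, 29), so p = 8/30 ≈ 0.266667.
d = −(3/4) ln(1 − 4p/3) = −0.75 ln(1 − 0.355556) = −0.75 ln(0.644444)
  = −0.75 × (-0.439367) = 0.329525 substitutions/site.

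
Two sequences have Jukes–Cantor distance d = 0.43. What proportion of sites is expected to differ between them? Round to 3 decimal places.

p = (3/4)(1 − e^(−4d/3)) = 0.75 × (1 − e^(-0.573333)) = 0.75 × (1 − 0.563644) = 0.327267.

0.327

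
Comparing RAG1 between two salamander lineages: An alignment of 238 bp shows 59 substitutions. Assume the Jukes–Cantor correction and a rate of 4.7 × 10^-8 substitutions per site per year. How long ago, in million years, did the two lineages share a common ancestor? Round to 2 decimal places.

p = 59/238 ≈ 0.247899.
d = −(3/4) ln(1 − 4p/3) = −0.75 ln(1 − 0.330532) = −0.75 ln(0.669468)
  = −0.75 × (-0.401272) = 0.300954 substitutions/site.
Under a molecular clock d = 2μt, so t = d/(2μ) = 0.300954 / (2 × 4.7 × 10^-8) = 3.20 million years.

3.20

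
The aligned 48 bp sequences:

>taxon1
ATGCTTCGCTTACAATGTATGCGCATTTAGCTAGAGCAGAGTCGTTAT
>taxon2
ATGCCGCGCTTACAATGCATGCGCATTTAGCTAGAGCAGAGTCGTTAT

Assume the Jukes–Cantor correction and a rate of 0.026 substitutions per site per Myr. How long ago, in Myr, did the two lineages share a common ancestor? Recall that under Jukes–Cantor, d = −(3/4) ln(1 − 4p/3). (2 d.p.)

1.25

The sequences differ at 3 of 48 sites (5, 6, 18), so p = 3/48 = 0.0625.
d = −(3/4) ln(1 − 4p/3) = −0.75 ln(1 − 0.083333) = −0.75 ln(0.916667)
  = −0.75 × (-0.087011) = 0.065258 substitutions/site.
Under a molecular clock d = 2μt, so t = d/(2μ) = 0.065258 / (2 × 0.026) = 1.25 Myr.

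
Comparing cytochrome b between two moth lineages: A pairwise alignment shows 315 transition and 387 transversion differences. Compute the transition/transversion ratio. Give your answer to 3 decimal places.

R = 315/387 = 0.813953… ≈ 0.814 (to 3 d.p.).

0.814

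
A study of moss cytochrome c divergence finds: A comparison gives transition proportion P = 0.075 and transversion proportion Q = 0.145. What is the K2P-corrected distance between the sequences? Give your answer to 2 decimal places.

Under the Kimura two-parameter model, d = −½ ln(1 − 2P − Q) − ¼ ln(1 − 2Q).
1 − 2P − Q = 0.705, giving −½ ln(0.705) = 0.174779.
1 − 2Q = 0.71, giving −¼ ln(0.71) = 0.085623.
d = 0.174779 + 0.085623 = 0.260402.

0.26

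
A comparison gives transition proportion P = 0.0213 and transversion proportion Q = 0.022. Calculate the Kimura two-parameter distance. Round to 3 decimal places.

0.045

Under the Kimura two-parameter model, d = −½ ln(1 − 2P − Q) − ¼ ln(1 − 2Q).
1 − 2P − Q = 0.9354, giving −½ ln(0.9354) = 0.033391.
1 − 2Q = 0.956, giving −¼ ln(0.956) = 0.011249.
d = 0.033391 + 0.011249 = 0.044640.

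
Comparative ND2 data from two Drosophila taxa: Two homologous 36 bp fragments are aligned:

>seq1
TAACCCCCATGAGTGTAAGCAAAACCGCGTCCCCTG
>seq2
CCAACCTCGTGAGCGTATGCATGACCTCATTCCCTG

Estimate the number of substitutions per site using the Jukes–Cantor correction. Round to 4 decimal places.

0.4408

The sequences differ at 12 of 36 sites, so p = 12/36 ≈ 0.333333.
d = −(3/4) ln(1 − 4p/3) = −0.75 ln(1 − 0.444444) = −0.75 ln(0.555556)
  = −0.75 × (-0.587786) = 0.440840 substitutions/site.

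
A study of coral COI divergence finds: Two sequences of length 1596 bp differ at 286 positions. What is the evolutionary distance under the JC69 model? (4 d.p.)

p = 286/1596 ≈ 0.179198.
d = −(3/4) ln(1 − 4p/3) = −0.75 ln(1 − 0.238931) = −0.75 ln(0.761069)
  = −0.75 × (-0.273031) = 0.204773 substitutions/site.

0.2048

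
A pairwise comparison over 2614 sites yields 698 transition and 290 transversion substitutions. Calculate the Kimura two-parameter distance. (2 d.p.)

0.58

P = 698/2614 ≈ 0.267024 and Q = 290/2614 ≈ 0.110941.
Under the Kimura two-parameter model, d = −½ ln(1 − 2P − Q) − ¼ ln(1 − 2Q).
1 − 2P − Q = 0.355011, giving −½ ln(0.355011) = 0.517803.
1 − 2Q = 0.778118, giving −¼ ln(0.778118) = 0.062719.
d = 0.517803 + 0.062719 = 0.580522.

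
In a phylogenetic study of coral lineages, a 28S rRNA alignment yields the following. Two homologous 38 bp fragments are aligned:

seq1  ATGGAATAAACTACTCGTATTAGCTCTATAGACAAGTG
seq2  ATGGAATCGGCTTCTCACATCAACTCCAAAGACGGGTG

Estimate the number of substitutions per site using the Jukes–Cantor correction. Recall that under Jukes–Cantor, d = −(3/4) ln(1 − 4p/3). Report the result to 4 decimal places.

0.4099

The sequences differ at 12 of 38 sites, so p = 12/38 ≈ 0.315789.
d = −(3/4) ln(1 − 4p/3) = −0.75 ln(1 − 0.421052) = −0.75 ln(0.578948)
  = −0.75 × (-0.546543) = 0.409907 substitutions/site.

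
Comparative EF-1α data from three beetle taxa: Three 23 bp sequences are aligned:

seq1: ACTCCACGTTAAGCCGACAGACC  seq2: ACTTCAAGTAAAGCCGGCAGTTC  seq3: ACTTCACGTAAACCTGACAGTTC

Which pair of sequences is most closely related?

seq2 and seq3

seq1–seq2: 6/23 differ, p = 0.261, d = 0.321.
seq1–seq3: 6/23 differ, p = 0.261, d = 0.321.
seq2–seq3: 4/23 differ, p = 0.174, d = 0.198.
The smallest distance is between seq2 and seq3.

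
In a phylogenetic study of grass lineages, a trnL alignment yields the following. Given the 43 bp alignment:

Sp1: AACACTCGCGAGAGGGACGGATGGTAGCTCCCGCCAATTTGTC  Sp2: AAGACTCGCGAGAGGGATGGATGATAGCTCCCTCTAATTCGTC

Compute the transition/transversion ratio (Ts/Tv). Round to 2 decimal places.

Transitions are A↔G and C↔T; transversions are all other mismatches.
Transitions: 4. Transversions: 2.
R = 4/2 = 2.00.

2.00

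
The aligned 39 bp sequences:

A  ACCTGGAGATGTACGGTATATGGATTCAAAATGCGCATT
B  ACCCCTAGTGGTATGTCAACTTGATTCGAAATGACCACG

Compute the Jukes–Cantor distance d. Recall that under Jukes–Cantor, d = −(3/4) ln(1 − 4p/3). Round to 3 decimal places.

The sequences differ at 16 of 39 sites, so p = 16/39 ≈ 0.410256.
d = −(3/4) ln(1 − 4p/3) = −0.75 ln(1 − 0.547008) = −0.75 ln(0.452992)
  = −0.75 × (-0.791881) = 0.593911 substitutions/site.

0.594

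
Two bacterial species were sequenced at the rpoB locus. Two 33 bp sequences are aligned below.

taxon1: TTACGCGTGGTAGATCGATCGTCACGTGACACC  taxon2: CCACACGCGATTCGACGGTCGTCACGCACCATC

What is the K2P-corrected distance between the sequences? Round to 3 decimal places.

Of 33 sites, 10 differences are transitions and 4 are transversions, so P = 10/33 ≈ 0.30303 and Q = 4/33 ≈ 0.121212.
Under the Kimura two-parameter model, d = −½ ln(1 − 2P − Q) − ¼ ln(1 − 2Q).
1 − 2P − Q = 0.272728, giving −½ ln(0.272728) = 0.649640.
1 − 2Q = 0.757576, giving −¼ ln(0.757576) = 0.069408.
d = 0.649640 + 0.069408 = 0.719048.

0.719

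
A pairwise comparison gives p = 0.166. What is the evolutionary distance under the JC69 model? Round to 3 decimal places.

d = −(3/4) ln(1 − 4p/3) = −0.75 ln(1 − 0.221333) = −0.75 ln(0.778667)
  = −0.75 × (-0.250172) = 0.187629 substitutions/site.

0.188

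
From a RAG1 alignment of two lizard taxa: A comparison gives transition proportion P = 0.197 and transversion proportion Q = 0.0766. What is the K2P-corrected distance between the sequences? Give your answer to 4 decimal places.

Under the Kimura two-parameter model, d = −½ ln(1 − 2P − Q) − ¼ ln(1 − 2Q).
1 − 2P − Q = 0.5294, giving −½ ln(0.5294) = 0.318005.
1 − 2Q = 0.8468, giving −¼ ln(0.8468) = 0.041573.
d = 0.318005 + 0.041573 = 0.359578.

0.3596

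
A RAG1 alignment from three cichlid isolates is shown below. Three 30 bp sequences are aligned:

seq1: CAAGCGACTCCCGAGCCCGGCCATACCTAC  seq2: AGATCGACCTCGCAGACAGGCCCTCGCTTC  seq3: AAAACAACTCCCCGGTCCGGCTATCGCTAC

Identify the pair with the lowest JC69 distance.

seq1 and seq3

seq1–seq2: 13/30 differ, p = 0.433, d = 0.647.
seq1–seq3: 9/30 differ, p = 0.300, d = 0.383.
seq2–seq3: 12/30 differ, p = 0.400, d = 0.572.
The smallest distance is between seq1 and seq3.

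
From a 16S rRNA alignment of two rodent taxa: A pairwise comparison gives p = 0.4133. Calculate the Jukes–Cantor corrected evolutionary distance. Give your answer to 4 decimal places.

d = −(3/4) ln(1 − 4p/3) = −0.75 ln(1 − 0.551067) = −0.75 ln(0.448933)
  = −0.75 × (-0.800882) = 0.600662 substitutions/site.

0.6007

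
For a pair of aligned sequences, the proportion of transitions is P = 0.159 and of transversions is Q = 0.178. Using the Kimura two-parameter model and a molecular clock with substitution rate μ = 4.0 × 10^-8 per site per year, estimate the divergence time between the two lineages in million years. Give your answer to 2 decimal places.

Under the Kimura two-parameter model, d = −½ ln(1 − 2P − Q) − ¼ ln(1 − 2Q).
1 − 2P − Q = 0.504, giving −½ ln(0.504) = 0.342590.
1 − 2Q = 0.644, giving −¼ ln(0.644) = 0.110014.
d = 0.342590 + 0.110014 = 0.452604.
Under a molecular clock d = 2μt, so t = d/(2μ) = 0.452604 / (2 × 4.0 × 10^-8) = 5.66 million years.

5.66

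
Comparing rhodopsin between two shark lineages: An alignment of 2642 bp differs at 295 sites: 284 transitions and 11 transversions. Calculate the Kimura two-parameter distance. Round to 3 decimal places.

P = 284/2642 ≈ 0.107494 and Q = 11/2642 ≈ 0.004164.
Under the Kimura two-parameter model, d = −½ ln(1 − 2P − Q) − ¼ ln(1 − 2Q).
1 − 2P − Q = 0.780848, giving −½ ln(0.780848) = 0.123687.
1 − 2Q = 0.991672, giving −¼ ln(0.991672) = 0.002091.
d = 0.123687 + 0.002091 = 0.125778.

0.126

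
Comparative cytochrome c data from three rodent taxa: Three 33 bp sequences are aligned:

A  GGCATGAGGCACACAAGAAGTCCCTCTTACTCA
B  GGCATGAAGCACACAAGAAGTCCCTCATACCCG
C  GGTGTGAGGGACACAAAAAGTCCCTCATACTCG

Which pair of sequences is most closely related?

A–B: 4/33 differ, p = 0.121, d = 0.132.
A–C: 6/33 differ, p = 0.182, d = 0.208.
B–C: 6/33 differ, p = 0.182, d = 0.208.
The smallest distance is between A and B.

A and B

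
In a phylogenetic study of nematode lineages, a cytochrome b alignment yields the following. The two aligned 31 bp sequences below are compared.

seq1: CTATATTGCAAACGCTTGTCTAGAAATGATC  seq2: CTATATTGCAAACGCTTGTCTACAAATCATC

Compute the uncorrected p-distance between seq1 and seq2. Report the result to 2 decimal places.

0.06

The sequences differ at 2 of 31 positions (sites 23, 28).
p = 2/31 = 0.064516… ≈ 0.06 (to 2 d.p.).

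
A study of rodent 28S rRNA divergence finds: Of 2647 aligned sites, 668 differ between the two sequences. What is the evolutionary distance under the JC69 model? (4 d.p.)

0.3076

p = 668/2647 ≈ 0.252361.
d = −(3/4) ln(1 − 4p/3) = −0.75 ln(1 − 0.336481) = −0.75 ln(0.663519)
  = −0.75 × (-0.410198) = 0.307649 substitutions/site.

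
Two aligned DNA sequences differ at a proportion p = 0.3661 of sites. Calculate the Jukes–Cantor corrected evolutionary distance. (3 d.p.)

d = −(3/4) ln(1 − 4p/3) = −0.75 ln(1 − 0.488133) = −0.75 ln(0.511867)
  = −0.75 × (-0.669690) = 0.502268 substitutions/site.

0.502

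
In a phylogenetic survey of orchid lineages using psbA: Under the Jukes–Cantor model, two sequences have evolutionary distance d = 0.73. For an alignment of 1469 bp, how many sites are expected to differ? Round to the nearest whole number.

Invert JC69: p = (3/4)(1 − e^(−4d/3)) = 0.75 × (1 − e^(-0.973333)) = 0.75 × (1 − 0.377822) = 0.466634.
Expected differing sites = pL ≈ 0.466634 × 1469 = 685.485346 ≈ 685.

685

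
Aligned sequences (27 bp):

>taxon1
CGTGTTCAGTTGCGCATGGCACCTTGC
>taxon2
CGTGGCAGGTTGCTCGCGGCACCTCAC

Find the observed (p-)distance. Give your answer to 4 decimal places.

The sequences differ at 9 of 27 positions (sites 5, 6, 7, 8, 14, 16, 17, 25, 26).
p = 9/27 = 0.333333… ≈ 0.3333 (to 4 d.p.).

0.3333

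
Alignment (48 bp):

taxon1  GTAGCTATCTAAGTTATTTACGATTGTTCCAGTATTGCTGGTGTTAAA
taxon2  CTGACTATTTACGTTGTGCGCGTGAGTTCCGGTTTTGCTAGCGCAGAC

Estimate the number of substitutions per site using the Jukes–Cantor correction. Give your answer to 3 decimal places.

The sequences differ at 20 of 48 sites, so p = 20/48 ≈ 0.416667.
d = −(3/4) ln(1 − 4p/3) = −0.75 ln(1 − 0.555556) = −0.75 ln(0.444444)
  = −0.75 × (-0.810931) = 0.608198 substitutions/site.

0.608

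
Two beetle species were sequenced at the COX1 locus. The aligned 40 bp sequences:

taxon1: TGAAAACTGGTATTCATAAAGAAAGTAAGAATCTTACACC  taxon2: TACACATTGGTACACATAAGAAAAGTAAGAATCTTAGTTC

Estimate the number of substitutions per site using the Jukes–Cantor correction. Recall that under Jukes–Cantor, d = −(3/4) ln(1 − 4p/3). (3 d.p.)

0.343

The sequences differ at 11 of 40 sites, so p = 11/40 = 0.275.
d = −(3/4) ln(1 − 4p/3) = −0.75 ln(1 − 0.366667) = −0.75 ln(0.633333)
  = −0.75 × (-0.456759) = 0.342569 substitutions/site.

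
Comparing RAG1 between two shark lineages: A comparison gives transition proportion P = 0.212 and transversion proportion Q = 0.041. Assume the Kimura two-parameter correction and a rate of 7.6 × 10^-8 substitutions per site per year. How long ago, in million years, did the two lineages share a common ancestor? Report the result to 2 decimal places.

2.20

Under the Kimura two-parameter model, d = −½ ln(1 − 2P − Q) − ¼ ln(1 − 2Q).
1 − 2P − Q = 0.535, giving −½ ln(0.535) = 0.312744.
1 − 2Q = 0.918, giving −¼ ln(0.918) = 0.021389.
d = 0.312744 + 0.021389 = 0.334133.
Under a molecular clock d = 2μt, so t = d/(2μ) = 0.334133 / (2 × 7.6 × 10^-8) = 2.20 million years.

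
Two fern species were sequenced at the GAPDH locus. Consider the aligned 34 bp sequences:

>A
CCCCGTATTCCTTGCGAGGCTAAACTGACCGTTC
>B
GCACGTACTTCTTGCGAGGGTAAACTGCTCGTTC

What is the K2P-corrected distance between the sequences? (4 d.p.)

0.2412

Of 34 sites, 3 differences are transitions and 4 are transversions, so P = 3/34 ≈ 0.088235 and Q = 4/34 ≈ 0.117647.
Under the Kimura two-parameter model, d = −½ ln(1 − 2P − Q) − ¼ ln(1 − 2Q).
1 − 2P − Q = 0.705883, giving −½ ln(0.705883) = 0.174153.
1 − 2Q = 0.764706, giving −¼ ln(0.764706) = 0.067066.
d = 0.174153 + 0.067066 = 0.241219.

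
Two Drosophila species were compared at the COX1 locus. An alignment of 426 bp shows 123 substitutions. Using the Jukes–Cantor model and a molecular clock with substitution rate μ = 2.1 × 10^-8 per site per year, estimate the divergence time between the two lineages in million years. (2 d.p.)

8.68

p = 123/426 ≈ 0.288732.
d = −(3/4) ln(1 − 4p/3) = −0.75 ln(1 − 0.384976) = −0.75 ln(0.615024)
  = −0.75 × (-0.486094) = 0.364571 substitutions/site.
Under a molecular clock d = 2μt, so t = d/(2μ) = 0.364571 / (2 × 2.1 × 10^-8) = 8.68 million years.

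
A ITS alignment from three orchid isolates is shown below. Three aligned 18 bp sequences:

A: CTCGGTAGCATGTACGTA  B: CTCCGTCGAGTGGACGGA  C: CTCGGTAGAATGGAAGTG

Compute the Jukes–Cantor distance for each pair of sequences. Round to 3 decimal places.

A–B: 6/18 sites differ → p ≈ 0.333333, d = −0.75 ln(1 − 0.444444) = 0.440839 ≈ 0.441.
A–C: 4/18 sites differ → p ≈ 0.222222, d = −0.75 ln(1 − 0.296296) = 0.263548 ≈ 0.264.
B–C: 6/18 sites differ → p ≈ 0.333333, d = −0.75 ln(1 − 0.444444) = 0.440839 ≈ 0.441.

d(A,B) = 0.441, d(A,C) = 0.264, d(B,C) = 0.441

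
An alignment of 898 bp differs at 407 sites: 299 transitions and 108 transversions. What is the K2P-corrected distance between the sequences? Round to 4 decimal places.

P = 299/898 ≈ 0.332962 and Q = 108/898 ≈ 0.120267.
Under the Kimura two-parameter model, d = −½ ln(1 − 2P − Q) − ¼ ln(1 − 2Q).
1 − 2P − Q = 0.213809, giving −½ ln(0.213809) = 0.771336.
1 − 2Q = 0.759466, giving −¼ ln(0.759466) = 0.068785.
d = 0.771336 + 0.068785 = 0.840121.

0.8401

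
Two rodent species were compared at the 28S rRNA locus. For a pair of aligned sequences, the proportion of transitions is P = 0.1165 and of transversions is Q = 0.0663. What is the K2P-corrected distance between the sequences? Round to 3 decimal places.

0.213

Under the Kimura two-parameter model, d = −½ ln(1 − 2P − Q) − ¼ ln(1 − 2Q).
1 − 2P − Q = 0.7007, giving −½ ln(0.7007) = 0.177838.
1 − 2Q = 0.8674, giving −¼ ln(0.8674) = 0.035564.
d = 0.177838 + 0.035564 = 0.213402.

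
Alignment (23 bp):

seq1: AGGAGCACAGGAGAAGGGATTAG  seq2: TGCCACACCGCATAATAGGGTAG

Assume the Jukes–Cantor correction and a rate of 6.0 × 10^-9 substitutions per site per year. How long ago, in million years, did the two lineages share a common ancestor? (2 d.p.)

63.45

The sequences differ at 11 of 23 sites, so p = 11/23 ≈ 0.478261.
d = −(3/4) ln(1 − 4p/3) = −0.75 ln(1 − 0.637681) = −0.75 ln(0.362319)
  = −0.75 × (-1.015230) = 0.761423 substitutions/site.
Under a molecular clock d = 2μt, so t = d/(2μ) = 0.761423 / (2 × 6.0 × 10^-9) = 63.45 million years.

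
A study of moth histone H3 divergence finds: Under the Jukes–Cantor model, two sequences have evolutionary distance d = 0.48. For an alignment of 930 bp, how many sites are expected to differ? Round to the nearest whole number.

330

Invert JC69: p = (3/4)(1 − e^(−4d/3)) = 0.75 × (1 − e^(-0.64)) = 0.75 × (1 − 0.527292) = 0.354531.
Expected differing sites = pL ≈ 0.354531 × 930 = 329.71383 ≈ 330.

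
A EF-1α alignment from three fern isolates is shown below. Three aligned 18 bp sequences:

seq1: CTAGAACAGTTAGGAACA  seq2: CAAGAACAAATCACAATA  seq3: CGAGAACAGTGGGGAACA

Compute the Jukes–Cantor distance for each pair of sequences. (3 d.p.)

d(seq1,seq2) = 0.548, d(seq1,seq3) = 0.188, d(seq2,seq3) = 0.673

seq1–seq2: 7/18 sites differ → p ≈ 0.388889, d = −0.75 ln(1 − 0.518519) = 0.548166 ≈ 0.548.
seq1–seq3: 3/18 sites differ → p ≈ 0.166667, d = −0.75 ln(1 − 0.222223) = 0.188487 ≈ 0.188.
seq2–seq3: 8/18 sites differ → p ≈ 0.444444, d = −0.75 ln(1 − 0.592592) = 0.673455 ≈ 0.673.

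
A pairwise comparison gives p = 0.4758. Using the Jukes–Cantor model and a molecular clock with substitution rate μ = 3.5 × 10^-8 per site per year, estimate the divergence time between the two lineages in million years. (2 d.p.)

d = −(3/4) ln(1 − 4p/3) = −0.75 ln(1 − 0.6344) = −0.75 ln(0.3656)
  = −0.75 × (-1.006215) = 0.754661 substitutions/site.
Under a molecular clock d = 2μt, so t = d/(2μ) = 0.754661 / (2 × 3.5 × 10^-8) = 10.78 million years.

10.78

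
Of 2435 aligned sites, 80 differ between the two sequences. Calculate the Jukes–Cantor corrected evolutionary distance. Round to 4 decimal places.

0.0336

p = 80/2435 ≈ 0.032854.
d = −(3/4) ln(1 − 4p/3) = −0.75 ln(1 − 0.043805) = −0.75 ln(0.956195)
  = −0.75 × (-0.044793) = 0.033595 substitutions/site.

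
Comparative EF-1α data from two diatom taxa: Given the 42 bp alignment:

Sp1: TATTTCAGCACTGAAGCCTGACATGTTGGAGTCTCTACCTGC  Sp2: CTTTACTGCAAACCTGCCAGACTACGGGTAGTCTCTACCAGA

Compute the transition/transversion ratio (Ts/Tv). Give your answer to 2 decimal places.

0.06

Transitions are A↔G and C↔T; transversions are all other mismatches.
Transitions: 1. Transversions: 17.
R = 1/17 = 0.058823… ≈ 0.06 (to 2 d.p.).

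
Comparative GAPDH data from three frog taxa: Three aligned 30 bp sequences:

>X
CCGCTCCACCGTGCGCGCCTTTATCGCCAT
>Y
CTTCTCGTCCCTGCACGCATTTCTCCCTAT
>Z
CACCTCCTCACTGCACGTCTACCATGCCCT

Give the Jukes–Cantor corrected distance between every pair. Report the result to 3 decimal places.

d(X,Y) = 0.441, d(X,Z) = 0.647, d(Y,Z) = 0.647

X–Y: 10/30 sites differ → p ≈ 0.333333, d = −0.75 ln(1 − 0.444444) = 0.440839 ≈ 0.441.
X–Z: 13/30 sites differ → p ≈ 0.433333, d = −0.75 ln(1 − 0.577777) = 0.646666 ≈ 0.647.
Y–Z: 13/30 sites differ → p ≈ 0.433333, d = −0.75 ln(1 − 0.577777) = 0.646666 ≈ 0.647.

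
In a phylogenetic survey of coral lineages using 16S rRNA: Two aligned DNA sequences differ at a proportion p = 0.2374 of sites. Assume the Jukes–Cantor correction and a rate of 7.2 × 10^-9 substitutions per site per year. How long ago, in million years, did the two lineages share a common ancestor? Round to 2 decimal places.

19.82

d = −(3/4) ln(1 − 4p/3) = −0.75 ln(1 − 0.316533) = −0.75 ln(0.683467)
  = −0.75 × (-0.380577) = 0.285433 substitutions/site.
Under a molecular clock d = 2μt, so t = d/(2μ) = 0.285433 / (2 × 7.2 × 10^-9) = 19.82 million years.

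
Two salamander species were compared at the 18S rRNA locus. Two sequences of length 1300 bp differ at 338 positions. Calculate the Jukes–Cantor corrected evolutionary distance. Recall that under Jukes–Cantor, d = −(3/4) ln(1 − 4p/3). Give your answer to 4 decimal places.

0.3193

p = 338/1300 = 0.26.
d = −(3/4) ln(1 − 4p/3) = −0.75 ln(1 − 0.346667) = −0.75 ln(0.653333)
  = −0.75 × (-0.425668) = 0.319251 substitutions/site.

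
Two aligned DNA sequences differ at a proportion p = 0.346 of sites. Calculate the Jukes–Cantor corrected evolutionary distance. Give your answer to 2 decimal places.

d = −(3/4) ln(1 − 4p/3) = −0.75 ln(1 − 0.461333) = −0.75 ln(0.538667)
  = −0.75 × (-0.618658) = 0.463994 substitutions/site.

0.46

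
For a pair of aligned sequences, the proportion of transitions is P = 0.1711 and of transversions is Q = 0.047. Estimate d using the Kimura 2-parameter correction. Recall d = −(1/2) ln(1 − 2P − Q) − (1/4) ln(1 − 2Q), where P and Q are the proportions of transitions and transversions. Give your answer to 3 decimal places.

Under the Kimura two-parameter model, d = −½ ln(1 − 2P − Q) − ¼ ln(1 − 2Q).
1 − 2P − Q = 0.6108, giving −½ ln(0.6108) = 0.246493.
1 − 2Q = 0.906, giving −¼ ln(0.906) = 0.024679.
d = 0.246493 + 0.024679 = 0.271172.

0.271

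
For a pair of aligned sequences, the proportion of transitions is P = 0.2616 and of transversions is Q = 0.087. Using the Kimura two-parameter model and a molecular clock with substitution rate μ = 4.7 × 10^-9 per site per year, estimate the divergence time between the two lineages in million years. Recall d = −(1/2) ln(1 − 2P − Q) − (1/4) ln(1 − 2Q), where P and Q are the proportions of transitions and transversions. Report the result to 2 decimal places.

55.20

Under the Kimura two-parameter model, d = −½ ln(1 − 2P − Q) − ¼ ln(1 − 2Q).
1 − 2P − Q = 0.3898, giving −½ ln(0.3898) = 0.471061.
1 − 2Q = 0.826, giving −¼ ln(0.826) = 0.047790.
d = 0.471061 + 0.047790 = 0.518851.
Under a molecular clock d = 2μt, so t = d/(2μ) = 0.518851 / (2 × 4.7 × 10^-9) = 55.20 million years.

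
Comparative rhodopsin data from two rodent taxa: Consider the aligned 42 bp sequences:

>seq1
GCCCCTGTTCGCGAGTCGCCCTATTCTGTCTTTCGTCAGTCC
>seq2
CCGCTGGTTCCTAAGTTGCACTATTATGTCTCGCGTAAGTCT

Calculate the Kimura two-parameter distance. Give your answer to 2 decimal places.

Of 42 sites, 6 differences are transitions and 8 are transversions, so P = 6/42 ≈ 0.142857 and Q = 8/42 ≈ 0.190476.
Under the Kimura two-parameter model, d = −½ ln(1 − 2P − Q) − ¼ ln(1 − 2Q).
1 − 2P − Q = 0.52381, giving −½ ln(0.52381) = 0.323313.
1 − 2Q = 0.619048, giving −¼ ln(0.619048) = 0.119893.
d = 0.323313 + 0.119893 = 0.443206.

0.44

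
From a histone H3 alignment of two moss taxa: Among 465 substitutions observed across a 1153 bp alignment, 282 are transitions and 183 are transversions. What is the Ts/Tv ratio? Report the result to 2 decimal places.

1.54

R = 282/183 = 1.540983… ≈ 1.54 (to 2 d.p.).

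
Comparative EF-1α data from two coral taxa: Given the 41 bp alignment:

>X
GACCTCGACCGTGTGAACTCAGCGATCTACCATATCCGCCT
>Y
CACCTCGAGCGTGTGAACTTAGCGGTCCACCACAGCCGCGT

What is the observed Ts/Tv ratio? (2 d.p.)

1.00

Transitions are A↔G and C↔T; transversions are all other mismatches.
Transitions: 4. Transversions: 4.
R = 4/4 = 1.00.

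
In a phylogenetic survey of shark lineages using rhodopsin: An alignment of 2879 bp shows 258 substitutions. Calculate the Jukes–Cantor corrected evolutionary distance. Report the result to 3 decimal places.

0.095

p = 258/2879 ≈ 0.089614.
d = −(3/4) ln(1 − 4p/3) = −0.75 ln(1 − 0.119485) = −0.75 ln(0.880515)
  = −0.75 × (-0.127248) = 0.095436 substitutions/site.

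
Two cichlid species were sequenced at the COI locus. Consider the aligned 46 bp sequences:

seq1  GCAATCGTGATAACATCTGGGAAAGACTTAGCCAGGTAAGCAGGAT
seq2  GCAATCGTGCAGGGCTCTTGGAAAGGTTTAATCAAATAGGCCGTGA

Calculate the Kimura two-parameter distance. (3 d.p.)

0.576

Of 46 sites, 10 differences are transitions and 8 are transversions, so P = 10/46 ≈ 0.217391 and Q = 8/46 ≈ 0.173913.
Under the Kimura two-parameter model, d = −½ ln(1 − 2P − Q) − ¼ ln(1 − 2Q).
1 − 2P − Q = 0.391305, giving −½ ln(0.391305) = 0.469134.
1 − 2Q = 0.652174, giving −¼ ln(0.652174) = 0.106861.
d = 0.469134 + 0.106861 = 0.575995.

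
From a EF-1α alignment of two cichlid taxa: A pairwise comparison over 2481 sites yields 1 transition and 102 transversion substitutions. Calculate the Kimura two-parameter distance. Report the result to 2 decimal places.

0.04

P = 1/2481 ≈ 0.000403 and Q = 102/2481 ≈ 0.041112.
Under the Kimura two-parameter model, d = −½ ln(1 − 2P − Q) − ¼ ln(1 − 2Q).
1 − 2P − Q = 0.958082, giving −½ ln(0.958082) = 0.021411.
1 − 2Q = 0.917776, giving −¼ ln(0.917776) = 0.021450.
d = 0.021411 + 0.021450 = 0.042861.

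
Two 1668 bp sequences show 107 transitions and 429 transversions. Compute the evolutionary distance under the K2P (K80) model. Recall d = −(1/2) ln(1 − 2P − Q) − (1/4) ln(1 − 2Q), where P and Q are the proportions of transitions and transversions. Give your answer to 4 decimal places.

0.4241

P = 107/1668 ≈ 0.064149 and Q = 429/1668 ≈ 0.257194.
Under the Kimura two-parameter model, d = −½ ln(1 − 2P − Q) − ¼ ln(1 − 2Q).
1 − 2P − Q = 0.614508, giving −½ ln(0.614508) = 0.243467.
1 − 2Q = 0.485612, giving −¼ ln(0.485612) = 0.180586.
d = 0.243467 + 0.180586 = 0.424053.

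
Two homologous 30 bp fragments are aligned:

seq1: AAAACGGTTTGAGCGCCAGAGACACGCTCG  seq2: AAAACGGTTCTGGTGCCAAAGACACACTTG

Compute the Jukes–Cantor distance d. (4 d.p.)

0.2795

The sequences differ at 7 of 30 sites (10, 11, 12, 14, 19, 26, 29), so p = 7/30 ≈ 0.233333.
d = −(3/4) ln(1 − 4p/3) = −0.75 ln(1 − 0.311111) = −0.75 ln(0.688889)
  = −0.75 × (-0.372675) = 0.279506 substitutions/site.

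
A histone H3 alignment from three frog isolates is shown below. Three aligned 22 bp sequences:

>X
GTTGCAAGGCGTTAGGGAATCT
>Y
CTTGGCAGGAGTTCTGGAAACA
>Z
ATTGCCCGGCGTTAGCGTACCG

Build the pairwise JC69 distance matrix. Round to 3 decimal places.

X–Y: 8/22 sites differ → p ≈ 0.363636, d = −0.75 ln(1 − 0.484848) = 0.497470 ≈ 0.497.
X–Z: 7/22 sites differ → p ≈ 0.318182, d = −0.75 ln(1 − 0.424243) = 0.414052 ≈ 0.414.
Y–Z: 10/22 sites differ → p ≈ 0.454545, d = −0.75 ln(1 − 0.60606) = 0.698667 ≈ 0.699.

d(X,Y) = 0.497, d(X,Z) = 0.414, d(Y,Z) = 0.699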